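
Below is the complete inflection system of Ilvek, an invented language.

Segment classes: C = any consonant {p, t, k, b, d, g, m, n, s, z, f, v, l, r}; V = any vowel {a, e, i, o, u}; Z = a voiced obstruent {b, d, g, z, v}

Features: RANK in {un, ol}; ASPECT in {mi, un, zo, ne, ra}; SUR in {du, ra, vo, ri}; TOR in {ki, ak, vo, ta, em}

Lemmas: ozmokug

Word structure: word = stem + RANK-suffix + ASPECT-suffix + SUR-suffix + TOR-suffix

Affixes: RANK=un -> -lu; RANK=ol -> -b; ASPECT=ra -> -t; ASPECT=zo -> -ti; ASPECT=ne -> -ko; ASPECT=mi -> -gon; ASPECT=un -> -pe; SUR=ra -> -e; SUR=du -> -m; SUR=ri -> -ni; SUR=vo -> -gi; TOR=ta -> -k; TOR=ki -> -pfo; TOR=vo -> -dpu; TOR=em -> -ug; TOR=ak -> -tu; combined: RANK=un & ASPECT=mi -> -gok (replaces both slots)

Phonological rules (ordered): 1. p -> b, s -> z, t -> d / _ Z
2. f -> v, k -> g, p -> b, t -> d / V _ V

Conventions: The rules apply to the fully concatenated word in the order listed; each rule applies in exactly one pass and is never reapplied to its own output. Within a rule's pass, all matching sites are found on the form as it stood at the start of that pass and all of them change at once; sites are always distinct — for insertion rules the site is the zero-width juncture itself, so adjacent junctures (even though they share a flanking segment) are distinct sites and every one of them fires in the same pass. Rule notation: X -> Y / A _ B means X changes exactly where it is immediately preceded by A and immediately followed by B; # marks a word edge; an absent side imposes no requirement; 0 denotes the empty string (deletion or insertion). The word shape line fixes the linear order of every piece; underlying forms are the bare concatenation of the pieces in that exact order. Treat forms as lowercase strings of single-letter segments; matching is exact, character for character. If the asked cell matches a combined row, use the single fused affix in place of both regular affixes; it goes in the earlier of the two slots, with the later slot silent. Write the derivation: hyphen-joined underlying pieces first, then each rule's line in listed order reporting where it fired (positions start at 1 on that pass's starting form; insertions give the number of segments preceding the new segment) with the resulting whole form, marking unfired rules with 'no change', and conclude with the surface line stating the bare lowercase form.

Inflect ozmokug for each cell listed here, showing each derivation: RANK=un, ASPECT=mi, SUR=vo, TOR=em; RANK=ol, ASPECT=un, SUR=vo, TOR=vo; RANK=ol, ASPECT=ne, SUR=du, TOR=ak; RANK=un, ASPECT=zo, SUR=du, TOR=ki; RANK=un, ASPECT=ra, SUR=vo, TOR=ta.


cell RANK=un, ASPECT=mi, SUR=vo, TOR=em:
underlying: ozmokug-gok-gi-ug
1. p -> b, s -> z, t -> d / _ Z: no change
2. f -> v, k -> g, p -> b, t -> d / V _ V: fires at position(s) 5: ozmoguggokgiug
surface: ozmoguggokgiug

cell RANK=ol, ASPECT=un, SUR=vo, TOR=vo:
underlying: ozmokug-b-pe-gi-dpu
1. p -> b, s -> z, t -> d / _ Z: no change
2. f -> v, k -> g, p -> b, t -> d / V _ V: fires at position(s) 5: ozmogugbpegidpu
surface: ozmogugbpegidpu

cell RANK=ol, ASPECT=ne, SUR=du, TOR=ak:
underlying: ozmokug-b-ko-m-tu
1. p -> b, s -> z, t -> d / _ Z: no change
2. f -> v, k -> g, p -> b, t -> d / V _ V: fires at position(s) 5: ozmogugbkomtu
surface: ozmogugbkomtu

cell RANK=un, ASPECT=zo, SUR=du, TOR=ki:
underlying: ozmokug-lu-ti-m-pfo
1. p -> b, s -> z, t -> d / _ Z: no change
2. f -> v, k -> g, p -> b, t -> d / V _ V: fires at position(s) 5, 10: ozmogugludimpfo
surface: ozmogugludimpfo

cell RANK=un, ASPECT=ra, SUR=vo, TOR=ta:
underlying: ozmokug-lu-t-gi-k
1. p -> b, s -> z, t -> d / _ Z: fires at position(s) 10: ozmokugludgik
2. f -> v, k -> g, p -> b, t -> d / V _ V: fires at position(s) 5: ozmogugludgik
surface: ozmogugludgik


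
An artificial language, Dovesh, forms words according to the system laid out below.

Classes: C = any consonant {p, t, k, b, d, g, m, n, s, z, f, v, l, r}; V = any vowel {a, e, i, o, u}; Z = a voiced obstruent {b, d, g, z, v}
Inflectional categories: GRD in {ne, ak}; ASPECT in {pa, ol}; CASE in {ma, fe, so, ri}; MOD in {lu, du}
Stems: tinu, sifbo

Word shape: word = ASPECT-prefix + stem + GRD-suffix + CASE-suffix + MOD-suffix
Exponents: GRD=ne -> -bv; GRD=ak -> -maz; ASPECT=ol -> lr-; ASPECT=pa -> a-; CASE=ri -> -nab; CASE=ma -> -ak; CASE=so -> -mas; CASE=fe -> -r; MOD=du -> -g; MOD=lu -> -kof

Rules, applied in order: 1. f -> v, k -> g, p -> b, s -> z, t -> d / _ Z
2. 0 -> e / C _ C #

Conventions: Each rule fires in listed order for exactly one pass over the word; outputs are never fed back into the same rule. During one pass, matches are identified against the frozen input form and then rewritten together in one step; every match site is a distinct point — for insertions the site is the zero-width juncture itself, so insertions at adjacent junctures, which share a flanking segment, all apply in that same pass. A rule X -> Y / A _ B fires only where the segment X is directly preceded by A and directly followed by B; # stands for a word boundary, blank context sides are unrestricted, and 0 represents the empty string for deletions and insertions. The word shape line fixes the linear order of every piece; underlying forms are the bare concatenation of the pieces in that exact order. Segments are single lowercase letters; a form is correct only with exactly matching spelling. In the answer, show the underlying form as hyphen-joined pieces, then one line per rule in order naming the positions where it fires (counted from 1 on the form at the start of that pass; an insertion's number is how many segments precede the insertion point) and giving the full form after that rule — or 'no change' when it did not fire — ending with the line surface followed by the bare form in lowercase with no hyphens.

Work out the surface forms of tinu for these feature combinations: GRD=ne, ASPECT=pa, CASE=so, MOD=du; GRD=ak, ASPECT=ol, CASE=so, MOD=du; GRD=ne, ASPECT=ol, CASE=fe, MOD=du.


cell GRD=ne, ASPECT=pa, CASE=so, MOD=du:
underlying: a-tinu-bv-mas-g
1. f -> v, k -> g, p -> b, s -> z, t -> d / _ Z: fires at position(s) 10: atinubvmazg
2. 0 -> e / C _ C #: inserts after position(s) 10: atinubvmazeg
surface: atinubvmazeg

cell GRD=ak, ASPECT=ol, CASE=so, MOD=du:
underlying: lr-tinu-maz-mas-g
1. f -> v, k -> g, p -> b, s -> z, t -> d / _ Z: fires at position(s) 12: lrtinumazmazg
2. 0 -> e / C _ C #: inserts after position(s) 12: lrtinumazmazeg
surface: lrtinumazmazeg

cell GRD=ne, ASPECT=ol, CASE=fe, MOD=du:
underlying: lr-tinu-bv-r-g
1. f -> v, k -> g, p -> b, s -> z, t -> d / _ Z: no change
2. 0 -> e / C _ C #: inserts after position(s) 9: lrtinubvreg
surface: lrtinubvreg


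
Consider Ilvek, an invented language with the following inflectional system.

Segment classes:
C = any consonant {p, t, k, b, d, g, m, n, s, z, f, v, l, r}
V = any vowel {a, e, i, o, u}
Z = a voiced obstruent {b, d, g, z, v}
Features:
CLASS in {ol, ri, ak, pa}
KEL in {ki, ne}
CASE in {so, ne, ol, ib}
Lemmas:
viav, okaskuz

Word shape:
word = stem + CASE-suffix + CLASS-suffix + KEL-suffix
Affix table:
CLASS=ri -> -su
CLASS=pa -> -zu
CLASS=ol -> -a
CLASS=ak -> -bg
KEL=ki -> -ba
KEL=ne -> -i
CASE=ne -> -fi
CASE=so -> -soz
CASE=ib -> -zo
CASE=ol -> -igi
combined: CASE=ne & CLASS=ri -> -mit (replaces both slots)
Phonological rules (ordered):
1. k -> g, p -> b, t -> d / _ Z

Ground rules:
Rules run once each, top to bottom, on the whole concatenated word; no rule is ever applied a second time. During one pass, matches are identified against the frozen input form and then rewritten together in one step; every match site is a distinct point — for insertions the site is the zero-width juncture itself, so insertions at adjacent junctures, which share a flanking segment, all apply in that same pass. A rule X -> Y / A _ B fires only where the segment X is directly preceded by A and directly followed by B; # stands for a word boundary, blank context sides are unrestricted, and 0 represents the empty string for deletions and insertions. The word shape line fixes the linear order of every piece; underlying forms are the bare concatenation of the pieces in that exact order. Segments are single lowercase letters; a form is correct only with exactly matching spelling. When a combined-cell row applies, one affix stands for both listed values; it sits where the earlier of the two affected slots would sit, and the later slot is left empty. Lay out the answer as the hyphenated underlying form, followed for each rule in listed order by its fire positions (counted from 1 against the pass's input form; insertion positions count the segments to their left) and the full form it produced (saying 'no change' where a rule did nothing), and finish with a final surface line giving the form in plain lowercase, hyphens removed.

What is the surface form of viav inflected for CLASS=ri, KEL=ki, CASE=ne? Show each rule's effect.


underlying: viav-mit-ba
1. k -> g, p -> b, t -> d / _ Z: fires at position(s) 7: viavmidba
surface: viavmidba


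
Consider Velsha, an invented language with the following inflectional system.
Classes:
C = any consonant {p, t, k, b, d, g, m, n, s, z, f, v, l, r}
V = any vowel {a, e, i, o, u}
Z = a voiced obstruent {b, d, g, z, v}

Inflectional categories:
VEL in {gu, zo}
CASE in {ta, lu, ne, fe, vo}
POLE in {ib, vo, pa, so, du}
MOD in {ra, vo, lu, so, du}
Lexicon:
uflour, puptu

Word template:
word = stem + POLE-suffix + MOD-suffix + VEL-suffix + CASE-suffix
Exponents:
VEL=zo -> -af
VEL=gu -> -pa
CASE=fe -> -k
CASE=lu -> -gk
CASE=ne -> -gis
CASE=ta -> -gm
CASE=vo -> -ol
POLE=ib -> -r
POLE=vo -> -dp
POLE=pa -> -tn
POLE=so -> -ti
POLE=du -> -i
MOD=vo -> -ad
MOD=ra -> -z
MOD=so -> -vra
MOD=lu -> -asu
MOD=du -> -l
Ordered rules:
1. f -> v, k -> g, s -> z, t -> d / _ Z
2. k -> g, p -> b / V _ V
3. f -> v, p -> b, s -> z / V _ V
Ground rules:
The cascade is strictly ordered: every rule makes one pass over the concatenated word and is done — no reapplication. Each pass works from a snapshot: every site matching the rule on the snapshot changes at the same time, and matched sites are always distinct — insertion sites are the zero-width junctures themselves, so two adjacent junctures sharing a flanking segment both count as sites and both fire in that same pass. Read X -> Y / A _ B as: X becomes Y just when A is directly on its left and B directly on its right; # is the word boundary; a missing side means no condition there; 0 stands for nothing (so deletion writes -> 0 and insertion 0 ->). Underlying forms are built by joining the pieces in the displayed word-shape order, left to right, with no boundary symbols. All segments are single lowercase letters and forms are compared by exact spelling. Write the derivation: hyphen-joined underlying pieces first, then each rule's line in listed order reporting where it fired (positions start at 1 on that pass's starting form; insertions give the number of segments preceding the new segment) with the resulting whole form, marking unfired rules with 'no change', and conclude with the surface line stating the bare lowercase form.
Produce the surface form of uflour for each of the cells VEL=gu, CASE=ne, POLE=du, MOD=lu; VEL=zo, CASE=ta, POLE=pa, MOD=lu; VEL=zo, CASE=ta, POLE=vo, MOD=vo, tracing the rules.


cell VEL=gu, CASE=ne, POLE=du, MOD=lu:
underlying: uflour-i-asu-pa-gis
1. f -> v, k -> g, s -> z, t -> d / _ Z: no change
2. k -> g, p -> b / V _ V: fires at position(s) 11: uflouriasubagis
3. f -> v, p -> b, s -> z / V _ V: fires at position(s) 9: uflouriazubagis
surface: uflouriazubagis

cell VEL=zo, CASE=ta, POLE=pa, MOD=lu:
underlying: uflour-tn-asu-af-gm
1. f -> v, k -> g, s -> z, t -> d / _ Z: fires at position(s) 13: uflourtnasuavgm
2. k -> g, p -> b / V _ V: no change
3. f -> v, p -> b, s -> z / V _ V: fires at position(s) 10: uflourtnazuavgm
surface: uflourtnazuavgm

cell VEL=zo, CASE=ta, POLE=vo, MOD=vo:
underlying: uflour-dp-ad-af-gm
1. f -> v, k -> g, s -> z, t -> d / _ Z: fires at position(s) 12: uflourdpadavgm
2. k -> g, p -> b / V _ V: no change
3. f -> v, p -> b, s -> z / V _ V: no change
surface: uflourdpadavgm


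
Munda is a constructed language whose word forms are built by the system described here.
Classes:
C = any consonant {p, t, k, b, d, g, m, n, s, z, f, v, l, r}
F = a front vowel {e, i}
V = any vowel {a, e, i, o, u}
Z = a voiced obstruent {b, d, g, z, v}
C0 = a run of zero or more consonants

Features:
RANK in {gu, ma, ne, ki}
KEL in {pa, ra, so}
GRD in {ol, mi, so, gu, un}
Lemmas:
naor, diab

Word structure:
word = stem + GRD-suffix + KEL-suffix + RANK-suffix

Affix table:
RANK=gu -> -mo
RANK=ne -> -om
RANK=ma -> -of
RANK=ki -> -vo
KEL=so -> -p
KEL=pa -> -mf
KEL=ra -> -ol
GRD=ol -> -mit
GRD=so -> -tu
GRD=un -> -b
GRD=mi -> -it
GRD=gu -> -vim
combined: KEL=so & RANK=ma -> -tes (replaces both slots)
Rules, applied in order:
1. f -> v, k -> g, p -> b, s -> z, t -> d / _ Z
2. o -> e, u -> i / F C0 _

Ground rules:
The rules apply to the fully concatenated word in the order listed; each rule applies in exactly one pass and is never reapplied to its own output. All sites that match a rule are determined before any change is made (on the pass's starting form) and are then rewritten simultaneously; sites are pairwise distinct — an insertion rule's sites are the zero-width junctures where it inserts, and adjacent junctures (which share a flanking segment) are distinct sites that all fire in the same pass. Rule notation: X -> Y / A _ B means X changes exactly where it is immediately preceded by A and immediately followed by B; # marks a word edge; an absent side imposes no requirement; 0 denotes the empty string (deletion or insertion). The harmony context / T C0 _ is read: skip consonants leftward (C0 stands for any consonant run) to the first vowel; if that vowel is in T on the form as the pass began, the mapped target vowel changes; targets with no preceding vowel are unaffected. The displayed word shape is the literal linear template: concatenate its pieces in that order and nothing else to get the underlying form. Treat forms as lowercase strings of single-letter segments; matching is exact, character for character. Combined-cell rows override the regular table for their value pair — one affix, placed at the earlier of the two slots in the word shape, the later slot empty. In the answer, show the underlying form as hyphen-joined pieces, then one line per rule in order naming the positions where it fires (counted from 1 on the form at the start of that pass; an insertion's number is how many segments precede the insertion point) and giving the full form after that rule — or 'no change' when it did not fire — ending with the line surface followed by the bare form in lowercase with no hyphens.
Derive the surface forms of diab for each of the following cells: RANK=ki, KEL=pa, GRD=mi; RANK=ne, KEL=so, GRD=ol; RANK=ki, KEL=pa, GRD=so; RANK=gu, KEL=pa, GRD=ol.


cell RANK=ki, KEL=pa, GRD=mi:
underlying: diab-it-mf-vo
1. f -> v, k -> g, p -> b, s -> z, t -> d / _ Z: fires at position(s) 8: diabitmvvo
2. o -> e, u -> i / F C0 _: fires at position(s) 10: diabitmvve
surface: diabitmvve

cell RANK=ne, KEL=so, GRD=ol:
underlying: diab-mit-p-om
1. f -> v, k -> g, p -> b, s -> z, t -> d / _ Z: no change
2. o -> e, u -> i / F C0 _: fires at position(s) 9: diabmitpem
surface: diabmitpem

cell RANK=ki, KEL=pa, GRD=so:
underlying: diab-tu-mf-vo
1. f -> v, k -> g, p -> b, s -> z, t -> d / _ Z: fires at position(s) 8: diabtumvvo
2. o -> e, u -> i / F C0 _: no change
surface: diabtumvvo

cell RANK=gu, KEL=pa, GRD=ol:
underlying: diab-mit-mf-mo
1. f -> v, k -> g, p -> b, s -> z, t -> d / _ Z: no change
2. o -> e, u -> i / F C0 _: fires at position(s) 11: diabmitmfme
surface: diabmitmfme


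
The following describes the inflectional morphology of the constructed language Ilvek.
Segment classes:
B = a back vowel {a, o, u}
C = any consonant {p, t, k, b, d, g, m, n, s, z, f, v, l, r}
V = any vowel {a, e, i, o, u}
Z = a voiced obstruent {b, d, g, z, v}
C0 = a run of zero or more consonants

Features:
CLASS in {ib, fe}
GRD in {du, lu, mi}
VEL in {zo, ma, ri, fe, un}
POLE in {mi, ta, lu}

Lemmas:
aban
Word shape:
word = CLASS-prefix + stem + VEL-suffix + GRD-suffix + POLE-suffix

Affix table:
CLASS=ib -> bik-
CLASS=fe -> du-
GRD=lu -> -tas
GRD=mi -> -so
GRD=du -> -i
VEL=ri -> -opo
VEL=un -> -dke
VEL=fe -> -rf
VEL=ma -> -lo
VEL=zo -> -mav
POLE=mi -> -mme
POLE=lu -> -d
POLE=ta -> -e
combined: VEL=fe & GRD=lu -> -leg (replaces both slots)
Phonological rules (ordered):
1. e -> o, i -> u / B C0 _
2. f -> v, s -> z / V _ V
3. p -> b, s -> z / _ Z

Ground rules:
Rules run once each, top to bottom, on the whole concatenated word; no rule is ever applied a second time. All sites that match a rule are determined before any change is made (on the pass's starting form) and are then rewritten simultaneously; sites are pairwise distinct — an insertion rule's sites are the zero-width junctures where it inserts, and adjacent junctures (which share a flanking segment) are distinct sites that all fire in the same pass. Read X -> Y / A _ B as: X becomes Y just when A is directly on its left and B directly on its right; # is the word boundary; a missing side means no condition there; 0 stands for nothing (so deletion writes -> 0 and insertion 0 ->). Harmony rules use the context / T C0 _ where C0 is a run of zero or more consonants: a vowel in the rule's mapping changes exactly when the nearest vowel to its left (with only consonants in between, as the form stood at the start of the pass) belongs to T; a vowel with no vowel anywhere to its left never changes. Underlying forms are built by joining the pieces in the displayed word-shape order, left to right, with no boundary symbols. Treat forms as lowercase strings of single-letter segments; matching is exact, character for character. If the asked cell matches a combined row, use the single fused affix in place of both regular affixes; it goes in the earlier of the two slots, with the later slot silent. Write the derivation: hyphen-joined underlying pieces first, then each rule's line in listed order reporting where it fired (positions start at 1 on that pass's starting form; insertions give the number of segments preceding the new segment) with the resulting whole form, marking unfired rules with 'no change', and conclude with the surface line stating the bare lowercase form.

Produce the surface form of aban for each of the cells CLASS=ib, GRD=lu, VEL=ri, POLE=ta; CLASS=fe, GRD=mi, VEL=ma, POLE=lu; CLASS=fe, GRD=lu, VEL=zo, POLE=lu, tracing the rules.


cell CLASS=ib, GRD=lu, VEL=ri, POLE=ta:
underlying: bik-aban-opo-tas-e
1. e -> o, i -> u / B C0 _: fires at position(s) 14: bikabanopotaso
2. f -> v, s -> z / V _ V: fires at position(s) 13: bikabanopotazo
3. p -> b, s -> z / _ Z: no change
surface: bikabanopotazo

cell CLASS=fe, GRD=mi, VEL=ma, POLE=lu:
underlying: du-aban-lo-so-d
1. e -> o, i -> u / B C0 _: no change
2. f -> v, s -> z / V _ V: fires at position(s) 9: duabanlozod
3. p -> b, s -> z / _ Z: no change
surface: duabanlozod

cell CLASS=fe, GRD=lu, VEL=zo, POLE=lu:
underlying: du-aban-mav-tas-d
1. e -> o, i -> u / B C0 _: no change
2. f -> v, s -> z / V _ V: no change
3. p -> b, s -> z / _ Z: fires at position(s) 12: duabanmavtazd
surface: duabanmavtazd


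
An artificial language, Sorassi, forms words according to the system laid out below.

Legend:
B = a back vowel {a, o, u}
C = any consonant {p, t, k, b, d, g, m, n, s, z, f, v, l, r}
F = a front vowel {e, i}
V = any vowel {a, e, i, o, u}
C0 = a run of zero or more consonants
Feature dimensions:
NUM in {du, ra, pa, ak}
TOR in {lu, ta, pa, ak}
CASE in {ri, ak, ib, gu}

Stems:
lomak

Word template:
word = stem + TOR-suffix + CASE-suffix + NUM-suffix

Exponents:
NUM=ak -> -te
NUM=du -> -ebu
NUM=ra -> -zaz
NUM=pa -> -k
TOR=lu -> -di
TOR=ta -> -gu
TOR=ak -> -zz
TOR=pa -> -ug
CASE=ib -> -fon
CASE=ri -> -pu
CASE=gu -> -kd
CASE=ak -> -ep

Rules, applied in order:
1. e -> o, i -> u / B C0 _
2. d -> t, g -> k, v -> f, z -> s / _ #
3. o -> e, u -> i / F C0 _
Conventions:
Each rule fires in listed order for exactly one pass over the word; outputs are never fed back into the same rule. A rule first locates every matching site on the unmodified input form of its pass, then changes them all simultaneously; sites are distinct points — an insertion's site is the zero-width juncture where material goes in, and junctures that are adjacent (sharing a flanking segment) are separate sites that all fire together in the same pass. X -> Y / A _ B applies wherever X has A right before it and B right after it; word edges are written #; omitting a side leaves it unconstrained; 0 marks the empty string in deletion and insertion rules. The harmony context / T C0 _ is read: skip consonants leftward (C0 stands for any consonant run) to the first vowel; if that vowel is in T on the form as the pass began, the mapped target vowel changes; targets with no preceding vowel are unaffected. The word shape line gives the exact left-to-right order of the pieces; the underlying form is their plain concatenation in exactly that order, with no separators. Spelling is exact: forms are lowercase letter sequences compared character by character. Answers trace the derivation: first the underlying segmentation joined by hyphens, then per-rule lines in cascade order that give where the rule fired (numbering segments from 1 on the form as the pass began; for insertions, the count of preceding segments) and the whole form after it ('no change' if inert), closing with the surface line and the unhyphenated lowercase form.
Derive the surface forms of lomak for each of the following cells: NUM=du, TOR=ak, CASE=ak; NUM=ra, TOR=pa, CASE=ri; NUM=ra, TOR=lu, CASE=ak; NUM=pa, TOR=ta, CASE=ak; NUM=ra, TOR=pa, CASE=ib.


cell NUM=du, TOR=ak, CASE=ak:
underlying: lomak-zz-ep-ebu
1. e -> o, i -> u / B C0 _: fires at position(s) 8: lomakzzopebu
2. d -> t, g -> k, v -> f, z -> s / _ #: no change
3. o -> e, u -> i / F C0 _: fires at position(s) 12: lomakzzopebi
surface: lomakzzopebi

cell NUM=ra, TOR=pa, CASE=ri:
underlying: lomak-ug-pu-zaz
1. e -> o, i -> u / B C0 _: no change
2. d -> t, g -> k, v -> f, z -> s / _ #: fires at position(s) 12: lomakugpuzas
3. o -> e, u -> i / F C0 _: no change
surface: lomakugpuzas

cell NUM=ra, TOR=lu, CASE=ak:
underlying: lomak-di-ep-zaz
1. e -> o, i -> u / B C0 _: fires at position(s) 7: lomakduepzaz
2. d -> t, g -> k, v -> f, z -> s / _ #: fires at position(s) 12: lomakduepzas
3. o -> e, u -> i / F C0 _: no change
surface: lomakduepzas

cell NUM=pa, TOR=ta, CASE=ak:
underlying: lomak-gu-ep-k
1. e -> o, i -> u / B C0 _: fires at position(s) 8: lomakguopk
2. d -> t, g -> k, v -> f, z -> s / _ #: no change
3. o -> e, u -> i / F C0 _: no change
surface: lomakguopk

cell NUM=ra, TOR=pa, CASE=ib:
underlying: lomak-ug-fon-zaz
1. e -> o, i -> u / B C0 _: no change
2. d -> t, g -> k, v -> f, z -> s / _ #: fires at position(s) 13: lomakugfonzas
3. o -> e, u -> i / F C0 _: no change
surface: lomakugfonzas


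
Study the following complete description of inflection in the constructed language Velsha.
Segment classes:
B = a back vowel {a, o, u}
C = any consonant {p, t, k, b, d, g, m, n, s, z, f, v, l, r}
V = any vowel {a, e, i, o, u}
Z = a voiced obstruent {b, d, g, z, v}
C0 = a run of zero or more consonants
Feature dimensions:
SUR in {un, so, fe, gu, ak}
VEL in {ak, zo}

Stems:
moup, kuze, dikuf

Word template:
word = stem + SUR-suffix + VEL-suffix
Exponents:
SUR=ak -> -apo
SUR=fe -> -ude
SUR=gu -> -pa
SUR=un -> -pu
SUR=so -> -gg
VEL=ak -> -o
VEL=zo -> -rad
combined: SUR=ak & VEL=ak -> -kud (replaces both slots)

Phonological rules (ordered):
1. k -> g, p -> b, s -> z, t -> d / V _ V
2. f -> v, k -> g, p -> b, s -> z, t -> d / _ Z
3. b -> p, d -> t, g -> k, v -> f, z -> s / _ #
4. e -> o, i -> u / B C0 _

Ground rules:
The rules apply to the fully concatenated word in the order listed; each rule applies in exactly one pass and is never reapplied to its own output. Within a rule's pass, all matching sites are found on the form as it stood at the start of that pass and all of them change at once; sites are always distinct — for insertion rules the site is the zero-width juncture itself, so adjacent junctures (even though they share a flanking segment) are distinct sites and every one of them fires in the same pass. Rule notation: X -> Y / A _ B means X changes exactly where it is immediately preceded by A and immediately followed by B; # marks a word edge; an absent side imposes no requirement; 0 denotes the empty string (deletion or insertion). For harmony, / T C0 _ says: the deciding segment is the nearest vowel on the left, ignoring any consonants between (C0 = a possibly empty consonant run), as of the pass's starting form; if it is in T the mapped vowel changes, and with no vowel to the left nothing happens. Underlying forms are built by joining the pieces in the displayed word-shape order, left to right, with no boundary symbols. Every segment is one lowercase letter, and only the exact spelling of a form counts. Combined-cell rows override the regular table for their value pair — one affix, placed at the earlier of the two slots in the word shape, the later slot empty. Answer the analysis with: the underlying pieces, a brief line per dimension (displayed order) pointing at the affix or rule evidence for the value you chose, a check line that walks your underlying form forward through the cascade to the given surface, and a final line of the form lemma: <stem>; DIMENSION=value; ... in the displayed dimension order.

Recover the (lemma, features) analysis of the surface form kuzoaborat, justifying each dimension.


underlying: kuze-apo-rad
SUR=ak - signalled by the affix -apo
VEL=zo - signalled by the affix -rad
check: kuzeaporad -> kuzeaborad -> kuzeaborad -> kuzeaborat -> kuzoaborat
lemma: kuze; SUR=ak; VEL=zo


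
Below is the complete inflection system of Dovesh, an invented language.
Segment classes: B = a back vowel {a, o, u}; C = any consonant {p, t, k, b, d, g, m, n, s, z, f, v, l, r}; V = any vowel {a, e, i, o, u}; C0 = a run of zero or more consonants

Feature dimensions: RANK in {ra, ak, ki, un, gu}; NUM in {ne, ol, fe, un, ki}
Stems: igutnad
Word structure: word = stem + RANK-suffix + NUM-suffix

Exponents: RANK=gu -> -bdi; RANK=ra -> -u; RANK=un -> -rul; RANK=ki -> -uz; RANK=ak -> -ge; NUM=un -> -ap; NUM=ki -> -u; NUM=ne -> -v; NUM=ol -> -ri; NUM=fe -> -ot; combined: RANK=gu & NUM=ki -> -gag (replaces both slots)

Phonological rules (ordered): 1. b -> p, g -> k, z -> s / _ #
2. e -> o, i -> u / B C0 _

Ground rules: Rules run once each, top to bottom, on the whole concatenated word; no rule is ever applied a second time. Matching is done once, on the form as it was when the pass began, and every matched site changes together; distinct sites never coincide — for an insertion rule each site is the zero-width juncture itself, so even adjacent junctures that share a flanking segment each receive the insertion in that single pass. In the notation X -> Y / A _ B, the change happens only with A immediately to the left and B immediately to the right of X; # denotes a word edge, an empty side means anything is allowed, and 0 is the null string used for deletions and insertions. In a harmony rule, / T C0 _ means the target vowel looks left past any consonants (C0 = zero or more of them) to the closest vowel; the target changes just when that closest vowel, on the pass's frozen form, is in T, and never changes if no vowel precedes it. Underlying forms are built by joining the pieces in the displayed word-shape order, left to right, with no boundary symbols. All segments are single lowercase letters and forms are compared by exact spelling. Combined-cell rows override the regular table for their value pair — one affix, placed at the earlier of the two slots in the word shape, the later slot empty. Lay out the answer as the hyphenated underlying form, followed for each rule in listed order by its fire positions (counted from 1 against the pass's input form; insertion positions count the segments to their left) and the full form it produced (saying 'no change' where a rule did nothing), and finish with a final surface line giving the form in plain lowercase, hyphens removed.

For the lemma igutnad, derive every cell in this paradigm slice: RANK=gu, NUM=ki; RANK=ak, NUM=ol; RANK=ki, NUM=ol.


cell RANK=gu, NUM=ki:
underlying: igutnad-gag
1. b -> p, g -> k, z -> s / _ #: fires at position(s) 10: igutnadgak
2. e -> o, i -> u / B C0 _: no change
surface: igutnadgak

cell RANK=ak, NUM=ol:
underlying: igutnad-ge-ri
1. b -> p, g -> k, z -> s / _ #: no change
2. e -> o, i -> u / B C0 _: fires at position(s) 9: igutnadgori
surface: igutnadgori

cell RANK=ki, NUM=ol:
underlying: igutnad-uz-ri
1. b -> p, g -> k, z -> s / _ #: no change
2. e -> o, i -> u / B C0 _: fires at position(s) 11: igutnaduzru
surface: igutnaduzru


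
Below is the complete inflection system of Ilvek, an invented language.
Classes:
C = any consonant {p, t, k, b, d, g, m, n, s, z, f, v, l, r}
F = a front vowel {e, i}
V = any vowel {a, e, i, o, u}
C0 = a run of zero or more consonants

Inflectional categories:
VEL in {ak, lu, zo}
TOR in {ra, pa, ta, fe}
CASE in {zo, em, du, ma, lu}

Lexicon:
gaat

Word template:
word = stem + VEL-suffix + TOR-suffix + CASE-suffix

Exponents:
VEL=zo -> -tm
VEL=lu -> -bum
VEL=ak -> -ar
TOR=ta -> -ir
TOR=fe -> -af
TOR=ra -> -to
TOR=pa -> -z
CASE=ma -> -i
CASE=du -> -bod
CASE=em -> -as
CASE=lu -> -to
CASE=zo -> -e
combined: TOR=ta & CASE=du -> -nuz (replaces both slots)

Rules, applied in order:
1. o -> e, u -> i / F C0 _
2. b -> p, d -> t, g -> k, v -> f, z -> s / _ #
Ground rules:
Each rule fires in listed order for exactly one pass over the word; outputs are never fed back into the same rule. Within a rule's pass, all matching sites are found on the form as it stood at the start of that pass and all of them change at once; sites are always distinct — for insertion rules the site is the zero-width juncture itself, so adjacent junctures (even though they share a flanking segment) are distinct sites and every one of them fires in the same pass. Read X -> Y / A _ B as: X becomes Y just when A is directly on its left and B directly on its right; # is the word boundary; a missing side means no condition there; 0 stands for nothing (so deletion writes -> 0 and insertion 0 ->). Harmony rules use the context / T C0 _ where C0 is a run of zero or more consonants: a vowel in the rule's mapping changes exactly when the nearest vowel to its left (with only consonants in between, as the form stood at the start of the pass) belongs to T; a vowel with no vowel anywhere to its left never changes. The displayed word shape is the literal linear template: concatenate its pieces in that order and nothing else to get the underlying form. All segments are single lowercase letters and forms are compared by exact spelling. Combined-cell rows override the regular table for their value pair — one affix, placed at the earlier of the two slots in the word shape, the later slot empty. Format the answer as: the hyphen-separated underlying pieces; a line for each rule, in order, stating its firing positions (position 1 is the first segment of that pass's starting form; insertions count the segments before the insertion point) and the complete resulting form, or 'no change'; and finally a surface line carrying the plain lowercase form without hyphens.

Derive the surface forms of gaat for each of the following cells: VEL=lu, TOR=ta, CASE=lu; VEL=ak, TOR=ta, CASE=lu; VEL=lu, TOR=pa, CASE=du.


cell VEL=lu, TOR=ta, CASE=lu:
underlying: gaat-bum-ir-to
1. o -> e, u -> i / F C0 _: fires at position(s) 11: gaatbumirte
2. b -> p, d -> t, g -> k, v -> f, z -> s / _ #: no change
surface: gaatbumirte

cell VEL=ak, TOR=ta, CASE=lu:
underlying: gaat-ar-ir-to
1. o -> e, u -> i / F C0 _: fires at position(s) 10: gaatarirte
2. b -> p, d -> t, g -> k, v -> f, z -> s / _ #: no change
surface: gaatarirte

cell VEL=lu, TOR=pa, CASE=du:
underlying: gaat-bum-z-bod
1. o -> e, u -> i / F C0 _: no change
2. b -> p, d -> t, g -> k, v -> f, z -> s / _ #: fires at position(s) 11: gaatbumzbot
surface: gaatbumzbot


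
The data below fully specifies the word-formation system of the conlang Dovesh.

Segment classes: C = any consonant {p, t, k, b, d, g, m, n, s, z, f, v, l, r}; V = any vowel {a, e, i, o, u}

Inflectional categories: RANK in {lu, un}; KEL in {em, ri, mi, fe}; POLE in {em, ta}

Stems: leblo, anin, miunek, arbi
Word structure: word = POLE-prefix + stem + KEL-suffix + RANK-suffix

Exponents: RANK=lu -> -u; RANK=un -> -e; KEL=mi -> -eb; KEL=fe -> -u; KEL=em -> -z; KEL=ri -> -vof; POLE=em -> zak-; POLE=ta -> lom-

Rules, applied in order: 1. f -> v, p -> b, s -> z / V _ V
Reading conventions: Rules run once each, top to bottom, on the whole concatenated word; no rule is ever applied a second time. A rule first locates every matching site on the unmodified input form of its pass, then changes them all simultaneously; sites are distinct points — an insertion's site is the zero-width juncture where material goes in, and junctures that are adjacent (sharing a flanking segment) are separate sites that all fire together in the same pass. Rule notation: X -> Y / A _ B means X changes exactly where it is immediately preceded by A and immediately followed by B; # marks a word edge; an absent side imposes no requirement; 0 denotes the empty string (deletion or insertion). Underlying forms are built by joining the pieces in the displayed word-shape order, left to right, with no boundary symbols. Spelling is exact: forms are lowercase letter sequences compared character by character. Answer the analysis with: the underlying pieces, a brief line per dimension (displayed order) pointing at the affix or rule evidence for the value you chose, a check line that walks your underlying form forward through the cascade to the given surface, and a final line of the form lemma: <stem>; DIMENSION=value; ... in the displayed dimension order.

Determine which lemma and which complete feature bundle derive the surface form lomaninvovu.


underlying: lom-anin-vof-u
RANK=lu - signalled by the affix -u
KEL=ri - signalled by the affix -vof
POLE=ta - signalled by the affix lom-
check: lomaninvofu -> lomaninvovu
lemma: anin; RANK=lu; KEL=ri; POLE=ta


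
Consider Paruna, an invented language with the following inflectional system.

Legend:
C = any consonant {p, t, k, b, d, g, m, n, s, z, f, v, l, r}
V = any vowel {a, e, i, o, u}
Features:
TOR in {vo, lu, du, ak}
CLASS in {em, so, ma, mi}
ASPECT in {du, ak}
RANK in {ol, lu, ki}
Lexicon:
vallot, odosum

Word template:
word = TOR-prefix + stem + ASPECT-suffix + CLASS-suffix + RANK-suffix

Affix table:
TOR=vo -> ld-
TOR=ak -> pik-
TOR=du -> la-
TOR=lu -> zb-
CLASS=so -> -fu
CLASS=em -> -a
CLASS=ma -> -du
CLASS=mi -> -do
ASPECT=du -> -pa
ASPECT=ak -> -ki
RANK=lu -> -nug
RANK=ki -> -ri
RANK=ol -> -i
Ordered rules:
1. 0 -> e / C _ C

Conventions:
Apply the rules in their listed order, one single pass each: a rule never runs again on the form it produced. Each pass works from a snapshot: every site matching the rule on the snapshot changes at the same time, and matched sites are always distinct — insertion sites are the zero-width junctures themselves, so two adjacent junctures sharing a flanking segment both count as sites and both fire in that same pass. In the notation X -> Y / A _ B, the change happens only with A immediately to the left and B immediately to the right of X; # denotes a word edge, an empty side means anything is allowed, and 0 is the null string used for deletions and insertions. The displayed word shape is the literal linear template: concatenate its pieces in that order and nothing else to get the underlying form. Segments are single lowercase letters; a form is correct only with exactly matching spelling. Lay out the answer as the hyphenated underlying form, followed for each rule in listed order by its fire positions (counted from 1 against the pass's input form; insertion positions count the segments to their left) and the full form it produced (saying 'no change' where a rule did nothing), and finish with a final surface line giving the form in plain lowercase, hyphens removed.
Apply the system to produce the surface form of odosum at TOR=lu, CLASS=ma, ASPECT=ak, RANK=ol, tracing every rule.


underlying: zb-odosum-ki-du-i
1. 0 -> e / C _ C: inserts after position(s) 1, 8: zebodosumekidui
surface: zebodosumekidui


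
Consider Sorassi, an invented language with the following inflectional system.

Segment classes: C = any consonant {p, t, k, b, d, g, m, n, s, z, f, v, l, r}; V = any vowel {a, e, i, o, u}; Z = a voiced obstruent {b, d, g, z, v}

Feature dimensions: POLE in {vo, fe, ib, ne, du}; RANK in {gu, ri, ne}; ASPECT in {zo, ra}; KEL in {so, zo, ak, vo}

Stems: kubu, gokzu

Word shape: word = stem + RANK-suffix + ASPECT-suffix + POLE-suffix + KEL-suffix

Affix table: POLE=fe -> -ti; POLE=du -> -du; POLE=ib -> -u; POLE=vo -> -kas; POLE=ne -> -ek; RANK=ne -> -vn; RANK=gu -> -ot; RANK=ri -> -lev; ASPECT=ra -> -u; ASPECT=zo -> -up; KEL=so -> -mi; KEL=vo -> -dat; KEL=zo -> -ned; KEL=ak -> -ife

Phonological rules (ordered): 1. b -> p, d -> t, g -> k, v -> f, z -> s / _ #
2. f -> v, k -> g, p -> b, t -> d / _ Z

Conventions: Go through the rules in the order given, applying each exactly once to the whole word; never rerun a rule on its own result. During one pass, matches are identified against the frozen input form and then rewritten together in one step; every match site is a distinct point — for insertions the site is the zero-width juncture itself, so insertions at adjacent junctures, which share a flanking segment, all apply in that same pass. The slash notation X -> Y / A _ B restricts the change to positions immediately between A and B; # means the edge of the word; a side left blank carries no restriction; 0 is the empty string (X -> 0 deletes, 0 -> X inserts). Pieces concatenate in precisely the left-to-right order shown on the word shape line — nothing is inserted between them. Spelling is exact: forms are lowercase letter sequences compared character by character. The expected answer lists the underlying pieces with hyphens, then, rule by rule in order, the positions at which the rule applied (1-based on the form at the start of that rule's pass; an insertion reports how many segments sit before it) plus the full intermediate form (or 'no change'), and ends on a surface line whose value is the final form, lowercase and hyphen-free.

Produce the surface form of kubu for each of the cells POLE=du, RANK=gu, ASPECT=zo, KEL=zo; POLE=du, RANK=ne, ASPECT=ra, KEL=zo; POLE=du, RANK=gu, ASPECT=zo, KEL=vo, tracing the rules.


cell POLE=du, RANK=gu, ASPECT=zo, KEL=zo:
underlying: kubu-ot-up-du-ned
1. b -> p, d -> t, g -> k, v -> f, z -> s / _ #: fires at position(s) 13: kubuotupdunet
2. f -> v, k -> g, p -> b, t -> d / _ Z: fires at position(s) 8: kubuotubdunet
surface: kubuotubdunet

cell POLE=du, RANK=ne, ASPECT=ra, KEL=zo:
underlying: kubu-vn-u-du-ned
1. b -> p, d -> t, g -> k, v -> f, z -> s / _ #: fires at position(s) 12: kubuvnudunet
2. f -> v, k -> g, p -> b, t -> d / _ Z: no change
surface: kubuvnudunet

cell POLE=du, RANK=gu, ASPECT=zo, KEL=vo:
underlying: kubu-ot-up-du-dat
1. b -> p, d -> t, g -> k, v -> f, z -> s / _ #: no change
2. f -> v, k -> g, p -> b, t -> d / _ Z: fires at position(s) 8: kubuotubdudat
surface: kubuotubdudat


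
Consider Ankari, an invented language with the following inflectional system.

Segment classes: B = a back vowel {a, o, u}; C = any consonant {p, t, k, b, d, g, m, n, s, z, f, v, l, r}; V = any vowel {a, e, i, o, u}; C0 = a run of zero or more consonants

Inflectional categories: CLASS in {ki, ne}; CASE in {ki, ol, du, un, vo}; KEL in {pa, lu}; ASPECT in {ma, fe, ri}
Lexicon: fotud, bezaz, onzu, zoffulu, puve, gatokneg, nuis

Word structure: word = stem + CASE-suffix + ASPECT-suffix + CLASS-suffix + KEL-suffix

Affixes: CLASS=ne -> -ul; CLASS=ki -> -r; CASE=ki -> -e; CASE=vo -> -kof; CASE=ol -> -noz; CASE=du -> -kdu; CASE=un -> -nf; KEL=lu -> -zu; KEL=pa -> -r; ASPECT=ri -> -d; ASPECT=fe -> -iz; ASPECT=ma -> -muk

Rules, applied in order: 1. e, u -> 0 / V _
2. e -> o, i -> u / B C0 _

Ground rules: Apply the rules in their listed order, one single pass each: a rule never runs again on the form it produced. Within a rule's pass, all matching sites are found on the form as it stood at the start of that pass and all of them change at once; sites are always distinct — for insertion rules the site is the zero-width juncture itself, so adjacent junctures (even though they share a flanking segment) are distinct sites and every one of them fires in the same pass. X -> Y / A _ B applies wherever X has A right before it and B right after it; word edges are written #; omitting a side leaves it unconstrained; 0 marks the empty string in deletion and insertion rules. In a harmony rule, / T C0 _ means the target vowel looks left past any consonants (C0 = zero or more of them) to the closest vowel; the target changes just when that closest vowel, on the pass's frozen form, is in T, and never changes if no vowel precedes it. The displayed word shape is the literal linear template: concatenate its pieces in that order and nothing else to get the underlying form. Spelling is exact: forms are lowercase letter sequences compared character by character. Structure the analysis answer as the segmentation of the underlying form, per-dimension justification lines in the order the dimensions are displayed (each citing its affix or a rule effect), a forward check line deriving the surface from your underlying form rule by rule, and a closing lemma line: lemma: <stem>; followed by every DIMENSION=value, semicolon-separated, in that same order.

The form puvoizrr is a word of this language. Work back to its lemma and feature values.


underlying: puve-e-iz-r-r
CLASS=ki - signalled by the affix -r
CASE=ki - signalled by the affix -e
KEL=pa - signalled by the affix -r
ASPECT=fe - signalled by the affix -iz
check: puveeizrr -> puveizrr -> puvoizrr
lemma: puve; CLASS=ki; CASE=ki; KEL=pa; ASPECT=fe
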